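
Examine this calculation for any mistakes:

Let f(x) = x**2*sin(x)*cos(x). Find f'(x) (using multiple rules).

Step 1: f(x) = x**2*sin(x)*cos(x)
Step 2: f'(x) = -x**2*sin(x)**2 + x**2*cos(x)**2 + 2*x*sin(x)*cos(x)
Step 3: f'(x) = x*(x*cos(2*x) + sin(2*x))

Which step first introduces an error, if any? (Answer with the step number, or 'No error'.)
No error

All steps in this derivation are correct.
The final answer f'(x) = x*(x*cos(2*x) + sin(2*x)) is valid.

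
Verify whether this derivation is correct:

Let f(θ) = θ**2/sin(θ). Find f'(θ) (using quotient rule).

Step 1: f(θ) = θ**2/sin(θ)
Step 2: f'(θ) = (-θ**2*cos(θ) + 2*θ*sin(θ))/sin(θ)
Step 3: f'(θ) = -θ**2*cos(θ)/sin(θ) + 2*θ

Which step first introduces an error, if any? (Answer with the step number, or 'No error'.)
Step 2

Step 2 is incorrect due to a wrong exponent.
The step shows: (-θ**2*cos(θ) + 2*θ*sin(θ))/sin(θ)
The correct value should be: (-θ**2*cos(θ) + 2*θ*sin(θ))/sin(θ)**2

Explanation: The exponent -2 on sin(θ) was incorrectly written as -1: the term (-θ**2*cos(θ) + 2*θ*sin(θ))/sin(θ)**2 was incorrectly written as (-θ**2*cos(θ) + 2*θ*sin(θ))/sin(θ)
The later steps are derived from this incorrect expression, so the error originates in Step 2.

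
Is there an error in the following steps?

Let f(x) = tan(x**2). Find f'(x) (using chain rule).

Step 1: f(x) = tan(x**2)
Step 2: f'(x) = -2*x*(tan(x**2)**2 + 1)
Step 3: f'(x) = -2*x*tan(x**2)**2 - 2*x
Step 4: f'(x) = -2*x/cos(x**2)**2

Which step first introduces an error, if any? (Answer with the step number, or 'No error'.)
Step 2

Step 2 is incorrect due to a sign flip.
The step shows: -2*x*(tan(x**2)**2 + 1)
The correct value should be: 2*x*(tan(x**2)**2 + 1)

Explanation: The sign of the whole expression was flipped: the term 2*x*(tan(x**2)**2 + 1) was incorrectly written as -2*x*(tan(x**2)**2 + 1)
The later steps are derived from this incorrect expression, so the error originates in Step 2.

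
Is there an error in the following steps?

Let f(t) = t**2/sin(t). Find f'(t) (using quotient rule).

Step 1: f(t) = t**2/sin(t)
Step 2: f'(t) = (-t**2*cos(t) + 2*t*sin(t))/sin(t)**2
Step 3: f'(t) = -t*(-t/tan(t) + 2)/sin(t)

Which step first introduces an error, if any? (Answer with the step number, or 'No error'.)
Step 3

Step 3 is incorrect due to a sign flip.
The step shows: -t*(-t/tan(t) + 2)/sin(t)
The correct value should be: t*(-t/tan(t) + 2)/sin(t)

Explanation: The sign of the whole expression was flipped: the term t*(-t/tan(t) + 2)/sin(t) was incorrectly written as -t*(-t/tan(t) + 2)/sin(t)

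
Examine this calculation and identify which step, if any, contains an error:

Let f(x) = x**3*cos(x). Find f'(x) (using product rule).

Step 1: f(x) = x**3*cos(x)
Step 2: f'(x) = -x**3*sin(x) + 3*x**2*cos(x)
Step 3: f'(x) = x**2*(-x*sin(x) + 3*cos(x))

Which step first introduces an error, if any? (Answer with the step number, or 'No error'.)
No error

All steps in this derivation are correct.
The final answer f'(x) = x**2*(-x*sin(x) + 3*cos(x)) is valid.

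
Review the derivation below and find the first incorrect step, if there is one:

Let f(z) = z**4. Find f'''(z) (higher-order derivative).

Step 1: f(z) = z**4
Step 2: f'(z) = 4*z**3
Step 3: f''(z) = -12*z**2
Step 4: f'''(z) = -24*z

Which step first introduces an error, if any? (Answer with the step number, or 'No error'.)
Step 3

Step 3 is incorrect due to a sign flip.
The step shows: -12*z**2
The correct value should be: 12*z**2

Explanation: The sign of the whole expression was flipped: the term 12*z**2 was incorrectly written as -12*z**2
The later steps are derived from this incorrect expression, so the error originates in Step 3.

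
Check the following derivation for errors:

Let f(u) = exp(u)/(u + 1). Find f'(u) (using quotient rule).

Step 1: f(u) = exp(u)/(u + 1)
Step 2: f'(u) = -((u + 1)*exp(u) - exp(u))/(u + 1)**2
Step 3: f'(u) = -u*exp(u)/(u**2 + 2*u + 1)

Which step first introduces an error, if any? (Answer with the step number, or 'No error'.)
Step 2

Step 2 is incorrect due to a sign flip.
The step shows: -((u + 1)*exp(u) - exp(u))/(u + 1)**2
The correct value should be: ((u + 1)*exp(u) - exp(u))/(u + 1)**2

Explanation: The sign of the whole expression was flipped: the term ((u + 1)*exp(u) - exp(u))/(u + 1)**2 was incorrectly written as -((u + 1)*exp(u) - exp(u))/(u + 1)**2
The later steps are derived from this incorrect expression, so the error originates in Step 2.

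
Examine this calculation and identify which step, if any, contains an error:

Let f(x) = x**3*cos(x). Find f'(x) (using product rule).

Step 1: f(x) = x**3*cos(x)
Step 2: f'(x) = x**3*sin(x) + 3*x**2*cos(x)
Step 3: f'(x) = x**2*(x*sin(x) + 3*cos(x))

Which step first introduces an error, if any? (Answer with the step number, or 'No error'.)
Step 2

Step 2 is incorrect due to a sign flip.
The step shows: x**3*sin(x) + 3*x**2*cos(x)
The correct value should be: -x**3*sin(x) + 3*x**2*cos(x)

Explanation: The sign of one term was flipped: the term -x**3*sin(x) was incorrectly written as x**3*sin(x)
The later steps are derived from this incorrect expression, so the error originates in Step 2.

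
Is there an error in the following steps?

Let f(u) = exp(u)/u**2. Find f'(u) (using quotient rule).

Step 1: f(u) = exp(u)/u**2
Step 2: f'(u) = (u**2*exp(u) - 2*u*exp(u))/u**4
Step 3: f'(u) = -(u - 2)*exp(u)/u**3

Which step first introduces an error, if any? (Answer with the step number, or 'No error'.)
Step 3

Step 3 is incorrect due to a sign flip.
The step shows: -(u - 2)*exp(u)/u**3
The correct value should be: (u - 2)*exp(u)/u**3

Explanation: The sign of the whole expression was flipped: the term (u - 2)*exp(u)/u**3 was incorrectly written as -(u - 2)*exp(u)/u**3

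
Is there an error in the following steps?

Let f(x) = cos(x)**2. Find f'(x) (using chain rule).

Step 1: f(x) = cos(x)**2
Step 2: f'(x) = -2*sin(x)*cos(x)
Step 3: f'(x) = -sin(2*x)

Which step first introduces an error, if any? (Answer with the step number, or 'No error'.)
No error

All steps in this derivation are correct.
The final answer f'(x) = -sin(2*x) is valid.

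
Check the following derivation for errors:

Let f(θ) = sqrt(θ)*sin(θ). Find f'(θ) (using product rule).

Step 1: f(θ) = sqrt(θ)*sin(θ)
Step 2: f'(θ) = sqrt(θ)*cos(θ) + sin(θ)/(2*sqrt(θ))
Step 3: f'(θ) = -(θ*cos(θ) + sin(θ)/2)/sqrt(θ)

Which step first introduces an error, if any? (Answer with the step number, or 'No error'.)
Step 3

Step 3 is incorrect due to a sign flip.
The step shows: -(θ*cos(θ) + sin(θ)/2)/sqrt(θ)
The correct value should be: (θ*cos(θ) + sin(θ)/2)/sqrt(θ)

Explanation: The sign of the whole expression was flipped: the term (θ*cos(θ) + sin(θ)/2)/sqrt(θ) was incorrectly written as -(θ*cos(θ) + sin(θ)/2)/sqrt(θ)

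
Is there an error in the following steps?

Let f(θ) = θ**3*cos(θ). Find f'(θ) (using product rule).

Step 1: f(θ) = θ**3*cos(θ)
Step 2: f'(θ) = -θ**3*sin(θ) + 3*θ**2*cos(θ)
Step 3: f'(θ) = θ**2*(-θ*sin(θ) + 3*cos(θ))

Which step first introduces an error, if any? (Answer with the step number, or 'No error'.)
No error

All steps in this derivation are correct.
The final answer f'(θ) = θ**2*(-θ*sin(θ) + 3*cos(θ)) is valid.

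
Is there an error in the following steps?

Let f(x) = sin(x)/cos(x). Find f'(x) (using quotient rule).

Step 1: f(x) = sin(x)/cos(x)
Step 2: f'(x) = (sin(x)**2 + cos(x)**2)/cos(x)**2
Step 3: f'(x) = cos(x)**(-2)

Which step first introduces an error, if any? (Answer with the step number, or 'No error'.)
No error

All steps in this derivation are correct.
The final answer f'(x) = cos(x)**(-2) is valid.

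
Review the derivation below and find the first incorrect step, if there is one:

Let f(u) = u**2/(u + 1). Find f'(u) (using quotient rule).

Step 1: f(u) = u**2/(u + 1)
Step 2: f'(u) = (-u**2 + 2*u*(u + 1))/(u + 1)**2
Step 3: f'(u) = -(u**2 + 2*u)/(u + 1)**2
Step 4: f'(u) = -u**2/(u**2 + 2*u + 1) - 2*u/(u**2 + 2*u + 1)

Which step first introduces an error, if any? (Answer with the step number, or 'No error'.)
Step 3

Step 3 is incorrect due to a sign flip.
The step shows: -(u**2 + 2*u)/(u + 1)**2
The correct value should be: (u**2 + 2*u)/(u + 1)**2

Explanation: The sign of the whole expression was flipped: the term (u**2 + 2*u)/(u + 1)**2 was incorrectly written as -(u**2 + 2*u)/(u + 1)**2
The later steps are derived from this incorrect expression, so the error originates in Step 3.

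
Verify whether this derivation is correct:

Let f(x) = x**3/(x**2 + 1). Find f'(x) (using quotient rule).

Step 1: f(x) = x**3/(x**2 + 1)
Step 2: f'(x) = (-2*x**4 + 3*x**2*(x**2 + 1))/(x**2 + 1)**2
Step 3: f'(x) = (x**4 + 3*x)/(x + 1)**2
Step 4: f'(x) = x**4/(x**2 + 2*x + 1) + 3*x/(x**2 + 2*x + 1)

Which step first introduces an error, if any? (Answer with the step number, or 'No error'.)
Step 3

Step 3 is incorrect due to a wrong exponent.
The step shows: (x**4 + 3*x)/(x + 1)**2
The correct value should be: (x**4 + 3*x**2)/(x**2 + 1)**2

Explanation: The exponent 2 on x was incorrectly written as 1: the term (x**4 + 3*x**2)/(x**2 + 1)**2 was incorrectly written as (x**4 + 3*x)/(x + 1)**2
The later steps are derived from this incorrect expression, so the error originates in Step 3.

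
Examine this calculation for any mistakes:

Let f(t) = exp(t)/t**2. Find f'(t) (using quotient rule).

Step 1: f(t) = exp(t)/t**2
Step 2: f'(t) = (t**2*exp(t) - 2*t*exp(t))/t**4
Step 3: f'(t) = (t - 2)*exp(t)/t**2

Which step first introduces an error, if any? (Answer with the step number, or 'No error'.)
Step 3

Step 3 is incorrect due to a wrong exponent.
The step shows: (t - 2)*exp(t)/t**2
The correct value should be: (t - 2)*exp(t)/t**3

Explanation: The exponent -3 on t was incorrectly written as -2: the term (t - 2)*exp(t)/t**3 was incorrectly written as (t - 2)*exp(t)/t**2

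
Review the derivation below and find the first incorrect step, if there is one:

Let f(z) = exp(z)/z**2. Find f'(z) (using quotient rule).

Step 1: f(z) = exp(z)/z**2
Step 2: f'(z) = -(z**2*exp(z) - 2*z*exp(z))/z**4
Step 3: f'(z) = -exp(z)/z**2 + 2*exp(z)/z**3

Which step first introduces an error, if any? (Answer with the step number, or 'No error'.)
Step 2

Step 2 is incorrect due to a sign flip.
The step shows: -(z**2*exp(z) - 2*z*exp(z))/z**4
The correct value should be: (z**2*exp(z) - 2*z*exp(z))/z**4

Explanation: The sign of the whole expression was flipped: the term (z**2*exp(z) - 2*z*exp(z))/z**4 was incorrectly written as -(z**2*exp(z) - 2*z*exp(z))/z**4
The later steps are derived from this incorrect expression, so the error originates in Step 2.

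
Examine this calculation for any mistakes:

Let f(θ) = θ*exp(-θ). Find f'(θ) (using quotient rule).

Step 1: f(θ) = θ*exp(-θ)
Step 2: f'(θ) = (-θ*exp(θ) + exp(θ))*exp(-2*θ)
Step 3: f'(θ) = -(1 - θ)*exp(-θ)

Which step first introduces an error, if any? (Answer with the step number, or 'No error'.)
Step 3

Step 3 is incorrect due to a sign flip.
The step shows: -(1 - θ)*exp(-θ)
The correct value should be: (1 - θ)*exp(-θ)

Explanation: The sign of the whole expression was flipped: the term (1 - θ)*exp(-θ) was incorrectly written as -(1 - θ)*exp(-θ)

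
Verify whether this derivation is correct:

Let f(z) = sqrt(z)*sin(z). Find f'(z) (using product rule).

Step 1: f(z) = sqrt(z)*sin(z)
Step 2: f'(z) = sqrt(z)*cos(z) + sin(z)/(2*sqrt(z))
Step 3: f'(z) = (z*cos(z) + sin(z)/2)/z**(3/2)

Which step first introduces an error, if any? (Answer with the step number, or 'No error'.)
Step 3

Step 3 is incorrect due to a wrong exponent.
The step shows: (z*cos(z) + sin(z)/2)/z**(3/2)
The correct value should be: (z*cos(z) + sin(z)/2)/sqrt(z)

Explanation: The exponent -1/2 on z was incorrectly written as -3/2: the term (z*cos(z) + sin(z)/2)/sqrt(z) was incorrectly written as (z*cos(z) + sin(z)/2)/z**(3/2)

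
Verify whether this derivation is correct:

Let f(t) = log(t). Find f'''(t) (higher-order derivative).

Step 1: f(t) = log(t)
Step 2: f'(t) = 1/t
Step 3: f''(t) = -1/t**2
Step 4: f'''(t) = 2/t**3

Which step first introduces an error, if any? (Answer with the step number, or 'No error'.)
No error

All steps in this derivation are correct.
The final answer f'''(t) = 2/t**3 is valid.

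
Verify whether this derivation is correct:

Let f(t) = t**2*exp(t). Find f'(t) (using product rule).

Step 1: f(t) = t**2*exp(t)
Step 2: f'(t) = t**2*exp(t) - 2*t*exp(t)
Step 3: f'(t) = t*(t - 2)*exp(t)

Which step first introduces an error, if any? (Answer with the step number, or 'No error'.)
Step 2

Step 2 is incorrect due to a sign flip.
The step shows: t**2*exp(t) - 2*t*exp(t)
The correct value should be: t**2*exp(t) + 2*t*exp(t)

Explanation: The sign of one term was flipped: the term 2*t*exp(t) was incorrectly written as -2*t*exp(t)
The later steps are derived from this incorrect expression, so the error originates in Step 2.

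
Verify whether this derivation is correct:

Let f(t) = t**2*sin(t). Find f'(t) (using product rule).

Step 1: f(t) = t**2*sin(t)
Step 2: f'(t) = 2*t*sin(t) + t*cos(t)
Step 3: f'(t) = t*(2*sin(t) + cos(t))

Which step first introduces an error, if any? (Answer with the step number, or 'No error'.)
Step 2

Step 2 is incorrect due to a wrong exponent.
The step shows: 2*t*sin(t) + t*cos(t)
The correct value should be: t**2*cos(t) + 2*t*sin(t)

Explanation: The exponent 2 on t was incorrectly written as 1: the term t**2*cos(t) was incorrectly written as t*cos(t)
The later steps are derived from this incorrect expression, so the error originates in Step 2.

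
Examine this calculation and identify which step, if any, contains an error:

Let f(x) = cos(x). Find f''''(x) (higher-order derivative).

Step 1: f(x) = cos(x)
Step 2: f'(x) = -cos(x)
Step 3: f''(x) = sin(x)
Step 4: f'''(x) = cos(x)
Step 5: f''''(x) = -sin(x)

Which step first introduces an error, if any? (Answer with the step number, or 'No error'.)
Step 2

Step 2 is incorrect due to a wrong trig function.
The step shows: -cos(x)
The correct value should be: -sin(x)

Explanation: sin(x) was incorrectly written as cos(x): the term -sin(x) was incorrectly written as -cos(x)
The later steps are derived from this incorrect expression, so the error originates in Step 2.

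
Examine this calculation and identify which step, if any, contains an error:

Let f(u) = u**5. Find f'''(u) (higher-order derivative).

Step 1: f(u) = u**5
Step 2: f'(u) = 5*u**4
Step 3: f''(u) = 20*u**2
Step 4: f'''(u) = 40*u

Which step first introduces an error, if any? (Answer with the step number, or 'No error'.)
Step 3

Step 3 is incorrect due to a wrong exponent.
The step shows: 20*u**2
The correct value should be: 20*u**3

Explanation: The exponent 3 on u was incorrectly written as 2: the term 20*u**3 was incorrectly written as 20*u**2
The later steps are derived from this incorrect expression, so the error originates in Step 3.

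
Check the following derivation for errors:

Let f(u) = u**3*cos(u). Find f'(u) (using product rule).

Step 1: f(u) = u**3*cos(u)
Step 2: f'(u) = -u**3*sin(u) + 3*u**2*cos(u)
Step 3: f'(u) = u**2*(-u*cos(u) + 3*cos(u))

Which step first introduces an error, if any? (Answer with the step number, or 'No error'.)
Step 3

Step 3 is incorrect due to a wrong trig function.
The step shows: u**2*(-u*cos(u) + 3*cos(u))
The correct value should be: u**2*(-u*sin(u) + 3*cos(u))

Explanation: sin(u) was incorrectly written as cos(u): the term u**2*(-u*sin(u) + 3*cos(u)) was incorrectly written as u**2*(-u*cos(u) + 3*cos(u))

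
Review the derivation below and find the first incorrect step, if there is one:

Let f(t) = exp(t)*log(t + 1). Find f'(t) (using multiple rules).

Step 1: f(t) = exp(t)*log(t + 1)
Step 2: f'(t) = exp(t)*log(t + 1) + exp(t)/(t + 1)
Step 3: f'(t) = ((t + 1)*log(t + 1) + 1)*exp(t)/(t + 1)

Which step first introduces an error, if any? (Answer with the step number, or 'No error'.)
No error

All steps in this derivation are correct.
The final answer f'(t) = ((t + 1)*log(t + 1) + 1)*exp(t)/(t + 1) is valid.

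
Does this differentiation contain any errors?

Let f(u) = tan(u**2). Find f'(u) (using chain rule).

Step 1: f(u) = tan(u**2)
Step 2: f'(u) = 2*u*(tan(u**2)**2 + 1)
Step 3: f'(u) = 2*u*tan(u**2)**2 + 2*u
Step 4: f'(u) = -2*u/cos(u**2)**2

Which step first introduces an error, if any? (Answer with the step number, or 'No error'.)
Step 4

Step 4 is incorrect due to a sign flip.
The step shows: -2*u/cos(u**2)**2
The correct value should be: 2*u/cos(u**2)**2

Explanation: The sign of the whole expression was flipped: the term 2*u/cos(u**2)**2 was incorrectly written as -2*u/cos(u**2)**2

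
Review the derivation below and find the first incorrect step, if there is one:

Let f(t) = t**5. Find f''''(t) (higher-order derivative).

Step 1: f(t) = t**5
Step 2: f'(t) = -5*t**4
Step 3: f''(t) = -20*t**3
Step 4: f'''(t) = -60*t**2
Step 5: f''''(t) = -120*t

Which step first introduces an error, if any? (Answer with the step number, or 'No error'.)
Step 2

Step 2 is incorrect due to a sign flip.
The step shows: -5*t**4
The correct value should be: 5*t**4

Explanation: The sign of the whole expression was flipped: the term 5*t**4 was incorrectly written as -5*t**4
The later steps are derived from this incorrect expression, so the error originates in Step 2.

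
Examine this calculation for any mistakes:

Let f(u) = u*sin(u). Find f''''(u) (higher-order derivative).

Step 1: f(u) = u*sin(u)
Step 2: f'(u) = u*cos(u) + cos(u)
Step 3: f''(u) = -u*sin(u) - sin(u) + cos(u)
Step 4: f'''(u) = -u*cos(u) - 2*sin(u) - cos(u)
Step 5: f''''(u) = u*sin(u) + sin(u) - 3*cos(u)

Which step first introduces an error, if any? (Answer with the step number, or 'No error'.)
Step 2

Step 2 is incorrect due to a wrong trig function.
The step shows: u*cos(u) + cos(u)
The correct value should be: u*cos(u) + sin(u)

Explanation: sin(u) was incorrectly written as cos(u): the term sin(u) was incorrectly written as cos(u)
The later steps are derived from this incorrect expression, so the error originates in Step 2.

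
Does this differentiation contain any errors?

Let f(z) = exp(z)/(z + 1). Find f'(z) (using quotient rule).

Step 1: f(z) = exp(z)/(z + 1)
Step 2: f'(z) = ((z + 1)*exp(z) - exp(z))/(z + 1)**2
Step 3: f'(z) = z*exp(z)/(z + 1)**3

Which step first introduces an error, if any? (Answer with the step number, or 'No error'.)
Step 3

Step 3 is incorrect due to a wrong exponent.
The step shows: z*exp(z)/(z + 1)**3
The correct value should be: z*exp(z)/(z + 1)**2

Explanation: The exponent -2 on z + 1 was incorrectly written as -3: the term z*exp(z)/(z + 1)**2 was incorrectly written as z*exp(z)/(z + 1)**3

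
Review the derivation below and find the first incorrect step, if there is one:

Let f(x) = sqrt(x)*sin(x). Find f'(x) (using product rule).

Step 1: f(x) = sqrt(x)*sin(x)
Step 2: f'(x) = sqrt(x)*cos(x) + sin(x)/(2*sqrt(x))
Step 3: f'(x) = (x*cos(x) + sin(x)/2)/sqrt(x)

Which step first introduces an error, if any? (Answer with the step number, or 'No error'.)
No error

All steps in this derivation are correct.
The final answer f'(x) = (x*cos(x) + sin(x)/2)/sqrt(x) is valid.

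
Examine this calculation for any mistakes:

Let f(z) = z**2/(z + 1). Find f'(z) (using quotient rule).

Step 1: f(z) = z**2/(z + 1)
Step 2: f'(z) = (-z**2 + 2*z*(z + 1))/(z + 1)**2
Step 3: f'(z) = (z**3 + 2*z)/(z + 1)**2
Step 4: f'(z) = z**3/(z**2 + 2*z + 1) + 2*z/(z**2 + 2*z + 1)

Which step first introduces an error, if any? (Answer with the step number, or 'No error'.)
Step 3

Step 3 is incorrect due to a wrong exponent.
The step shows: (z**3 + 2*z)/(z + 1)**2
The correct value should be: (z**2 + 2*z)/(z + 1)**2

Explanation: The exponent 2 on z was incorrectly written as 3: the term (z**2 + 2*z)/(z + 1)**2 was incorrectly written as (z**3 + 2*z)/(z + 1)**2
The later steps are derived from this incorrect expression, so the error originates in Step 3.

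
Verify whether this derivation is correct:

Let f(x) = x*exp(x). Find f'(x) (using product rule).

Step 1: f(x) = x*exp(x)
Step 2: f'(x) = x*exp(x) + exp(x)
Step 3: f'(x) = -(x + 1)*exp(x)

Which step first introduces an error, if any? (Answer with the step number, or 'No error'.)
Step 3

Step 3 is incorrect due to a sign flip.
The step shows: -(x + 1)*exp(x)
The correct value should be: (x + 1)*exp(x)

Explanation: The sign of the whole expression was flipped: the term (x + 1)*exp(x) was incorrectly written as -(x + 1)*exp(x)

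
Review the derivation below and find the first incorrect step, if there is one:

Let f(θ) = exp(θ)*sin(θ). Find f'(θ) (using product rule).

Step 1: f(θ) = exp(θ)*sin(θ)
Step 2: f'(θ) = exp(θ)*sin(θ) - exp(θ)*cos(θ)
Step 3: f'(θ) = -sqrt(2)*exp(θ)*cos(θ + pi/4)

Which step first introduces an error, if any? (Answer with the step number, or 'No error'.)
Step 2

Step 2 is incorrect due to a sign flip.
The step shows: exp(θ)*sin(θ) - exp(θ)*cos(θ)
The correct value should be: exp(θ)*sin(θ) + exp(θ)*cos(θ)

Explanation: The sign of one term was flipped: the term exp(θ)*cos(θ) was incorrectly written as -exp(θ)*cos(θ)
The later steps are derived from this incorrect expression, so the error originates in Step 2.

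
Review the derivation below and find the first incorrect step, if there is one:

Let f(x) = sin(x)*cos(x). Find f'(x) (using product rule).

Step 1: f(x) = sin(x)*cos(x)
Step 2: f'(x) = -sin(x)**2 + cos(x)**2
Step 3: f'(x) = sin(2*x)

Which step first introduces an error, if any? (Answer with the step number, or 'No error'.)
Step 3

Step 3 is incorrect due to a wrong trig function.
The step shows: sin(2*x)
The correct value should be: cos(2*x)

Explanation: cos(2*x) was incorrectly written as sin(2*x): the term cos(2*x) was incorrectly written as sin(2*x)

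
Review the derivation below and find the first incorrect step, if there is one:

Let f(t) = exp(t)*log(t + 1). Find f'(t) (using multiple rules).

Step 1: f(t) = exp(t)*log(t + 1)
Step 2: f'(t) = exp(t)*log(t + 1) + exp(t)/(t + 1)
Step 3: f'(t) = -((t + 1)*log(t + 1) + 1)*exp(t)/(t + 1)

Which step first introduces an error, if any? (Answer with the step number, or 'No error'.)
Step 3

Step 3 is incorrect due to a sign flip.
The step shows: -((t + 1)*log(t + 1) + 1)*exp(t)/(t + 1)
The correct value should be: ((t + 1)*log(t + 1) + 1)*exp(t)/(t + 1)

Explanation: The sign of the whole expression was flipped: the term ((t + 1)*log(t + 1) + 1)*exp(t)/(t + 1) was incorrectly written as -((t + 1)*log(t + 1) + 1)*exp(t)/(t + 1)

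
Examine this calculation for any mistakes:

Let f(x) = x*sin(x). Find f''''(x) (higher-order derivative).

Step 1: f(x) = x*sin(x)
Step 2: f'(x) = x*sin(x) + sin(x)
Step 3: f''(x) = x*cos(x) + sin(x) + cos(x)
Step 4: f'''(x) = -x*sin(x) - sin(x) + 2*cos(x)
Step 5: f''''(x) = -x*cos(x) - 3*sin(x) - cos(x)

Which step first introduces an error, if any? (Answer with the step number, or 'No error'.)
Step 2

Step 2 is incorrect due to a wrong trig function.
The step shows: x*sin(x) + sin(x)
The correct value should be: x*cos(x) + sin(x)

Explanation: cos(x) was incorrectly written as sin(x): the term x*cos(x) was incorrectly written as x*sin(x)
The later steps are derived from this incorrect expression, so the error originates in Step 2.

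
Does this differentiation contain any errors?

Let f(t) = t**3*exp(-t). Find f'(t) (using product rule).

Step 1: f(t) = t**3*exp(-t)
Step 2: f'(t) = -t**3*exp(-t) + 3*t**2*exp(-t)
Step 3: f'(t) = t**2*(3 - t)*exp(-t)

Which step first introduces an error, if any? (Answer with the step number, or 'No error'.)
No error

All steps in this derivation are correct.
The final answer f'(t) = t**2*(3 - t)*exp(-t) is valid.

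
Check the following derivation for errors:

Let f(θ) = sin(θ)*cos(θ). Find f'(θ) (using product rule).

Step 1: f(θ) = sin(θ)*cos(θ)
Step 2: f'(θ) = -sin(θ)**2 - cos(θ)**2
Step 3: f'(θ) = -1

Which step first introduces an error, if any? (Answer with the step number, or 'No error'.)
Step 2

Step 2 is incorrect due to a sign flip.
The step shows: -sin(θ)**2 - cos(θ)**2
The correct value should be: -sin(θ)**2 + cos(θ)**2

Explanation: The sign of one term was flipped: the term cos(θ)**2 was incorrectly written as -cos(θ)**2
The later steps are derived from this incorrect expression, so the error originates in Step 2.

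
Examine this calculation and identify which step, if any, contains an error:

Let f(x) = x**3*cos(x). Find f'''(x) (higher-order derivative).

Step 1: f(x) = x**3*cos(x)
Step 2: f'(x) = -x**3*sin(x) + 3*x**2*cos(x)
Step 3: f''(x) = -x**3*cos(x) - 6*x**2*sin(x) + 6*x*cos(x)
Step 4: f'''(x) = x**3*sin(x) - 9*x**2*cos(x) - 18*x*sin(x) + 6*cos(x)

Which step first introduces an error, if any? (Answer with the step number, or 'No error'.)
No error

All steps in this derivation are correct.
The final answer f'''(x) = x**3*sin(x) - 9*x**2*cos(x) - 18*x*sin(x) + 6*cos(x) is valid.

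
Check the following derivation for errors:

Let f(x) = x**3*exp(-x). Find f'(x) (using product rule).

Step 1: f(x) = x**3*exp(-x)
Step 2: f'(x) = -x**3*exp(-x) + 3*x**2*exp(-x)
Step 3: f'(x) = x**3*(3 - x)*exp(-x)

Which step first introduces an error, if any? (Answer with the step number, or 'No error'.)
Step 3

Step 3 is incorrect due to a wrong exponent.
The step shows: x**3*(3 - x)*exp(-x)
The correct value should be: x**2*(3 - x)*exp(-x)

Explanation: The exponent 2 on x was incorrectly written as 3: the term x**2*(3 - x)*exp(-x) was incorrectly written as x**3*(3 - x)*exp(-x)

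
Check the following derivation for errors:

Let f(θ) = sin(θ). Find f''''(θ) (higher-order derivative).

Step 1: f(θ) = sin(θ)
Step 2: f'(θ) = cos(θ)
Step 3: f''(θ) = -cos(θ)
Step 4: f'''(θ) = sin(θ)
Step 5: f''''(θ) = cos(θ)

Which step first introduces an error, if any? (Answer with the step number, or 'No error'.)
Step 3

Step 3 is incorrect due to a wrong trig function.
The step shows: -cos(θ)
The correct value should be: -sin(θ)

Explanation: sin(θ) was incorrectly written as cos(θ): the term -sin(θ) was incorrectly written as -cos(θ)
The later steps are derived from this incorrect expression, so the error originates in Step 3.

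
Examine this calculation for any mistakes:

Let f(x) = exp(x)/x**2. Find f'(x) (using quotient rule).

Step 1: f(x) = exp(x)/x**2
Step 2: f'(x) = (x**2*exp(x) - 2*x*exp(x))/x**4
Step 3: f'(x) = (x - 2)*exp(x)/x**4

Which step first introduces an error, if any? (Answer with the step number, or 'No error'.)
Step 3

Step 3 is incorrect due to a wrong exponent.
The step shows: (x - 2)*exp(x)/x**4
The correct value should be: (x - 2)*exp(x)/x**3

Explanation: The exponent -3 on x was incorrectly written as -4: the term (x - 2)*exp(x)/x**3 was incorrectly written as (x - 2)*exp(x)/x**4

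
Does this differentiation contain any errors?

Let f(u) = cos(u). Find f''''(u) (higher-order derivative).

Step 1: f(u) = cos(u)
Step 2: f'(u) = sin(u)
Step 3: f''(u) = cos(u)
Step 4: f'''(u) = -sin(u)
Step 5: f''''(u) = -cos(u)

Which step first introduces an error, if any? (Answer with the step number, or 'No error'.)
Step 2

Step 2 is incorrect due to a sign flip.
The step shows: sin(u)
The correct value should be: -sin(u)

Explanation: The sign of the whole expression was flipped: the term -sin(u) was incorrectly written as sin(u)
The later steps are derived from this incorrect expression, so the error originates in Step 2.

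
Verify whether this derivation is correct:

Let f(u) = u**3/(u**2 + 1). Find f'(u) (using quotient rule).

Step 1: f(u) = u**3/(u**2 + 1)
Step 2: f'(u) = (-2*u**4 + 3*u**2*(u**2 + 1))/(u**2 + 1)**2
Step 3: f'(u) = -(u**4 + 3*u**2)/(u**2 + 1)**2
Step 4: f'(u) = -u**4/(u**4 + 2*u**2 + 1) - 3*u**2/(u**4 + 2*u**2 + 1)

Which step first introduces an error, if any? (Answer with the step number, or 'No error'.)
Step 3

Step 3 is incorrect due to a sign flip.
The step shows: -(u**4 + 3*u**2)/(u**2 + 1)**2
The correct value should be: (u**4 + 3*u**2)/(u**2 + 1)**2

Explanation: The sign of the whole expression was flipped: the term (u**4 + 3*u**2)/(u**2 + 1)**2 was incorrectly written as -(u**4 + 3*u**2)/(u**2 + 1)**2
The later steps are derived from this incorrect expression, so the error originates in Step 3.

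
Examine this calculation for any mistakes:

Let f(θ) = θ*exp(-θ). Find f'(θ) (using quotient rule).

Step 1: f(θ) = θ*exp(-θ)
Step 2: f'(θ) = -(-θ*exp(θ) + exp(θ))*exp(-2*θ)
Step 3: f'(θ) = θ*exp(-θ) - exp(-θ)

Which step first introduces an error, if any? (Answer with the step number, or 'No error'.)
Step 2

Step 2 is incorrect due to a sign flip.
The step shows: -(-θ*exp(θ) + exp(θ))*exp(-2*θ)
The correct value should be: (-θ*exp(θ) + exp(θ))*exp(-2*θ)

Explanation: The sign of the whole expression was flipped: the term (-θ*exp(θ) + exp(θ))*exp(-2*θ) was incorrectly written as -(-θ*exp(θ) + exp(θ))*exp(-2*θ)
The later steps are derived from this incorrect expression, so the error originates in Step 2.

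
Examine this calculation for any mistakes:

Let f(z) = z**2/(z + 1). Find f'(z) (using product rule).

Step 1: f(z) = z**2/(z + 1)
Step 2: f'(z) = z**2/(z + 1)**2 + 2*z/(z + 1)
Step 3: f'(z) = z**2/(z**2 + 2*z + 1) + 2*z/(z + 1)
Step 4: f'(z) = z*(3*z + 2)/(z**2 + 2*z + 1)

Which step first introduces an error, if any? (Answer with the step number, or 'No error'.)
Step 2

Step 2 is incorrect due to a sign flip.
The step shows: z**2/(z + 1)**2 + 2*z/(z + 1)
The correct value should be: -z**2/(z + 1)**2 + 2*z/(z + 1)

Explanation: The sign of one term was flipped: the term -z**2/(z + 1)**2 was incorrectly written as z**2/(z + 1)**2
The later steps are derived from this incorrect expression, so the error originates in Step 2.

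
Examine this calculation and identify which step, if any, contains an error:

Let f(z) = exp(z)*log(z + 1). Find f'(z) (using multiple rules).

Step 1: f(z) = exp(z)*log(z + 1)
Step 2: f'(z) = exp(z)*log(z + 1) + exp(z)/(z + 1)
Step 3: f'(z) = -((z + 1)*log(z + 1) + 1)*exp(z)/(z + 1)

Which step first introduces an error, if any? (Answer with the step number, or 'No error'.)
Step 3

Step 3 is incorrect due to a sign flip.
The step shows: -((z + 1)*log(z + 1) + 1)*exp(z)/(z + 1)
The correct value should be: ((z + 1)*log(z + 1) + 1)*exp(z)/(z + 1)

Explanation: The sign of the whole expression was flipped: the term ((z + 1)*log(z + 1) + 1)*exp(z)/(z + 1) was incorrectly written as -((z + 1)*log(z + 1) + 1)*exp(z)/(z + 1)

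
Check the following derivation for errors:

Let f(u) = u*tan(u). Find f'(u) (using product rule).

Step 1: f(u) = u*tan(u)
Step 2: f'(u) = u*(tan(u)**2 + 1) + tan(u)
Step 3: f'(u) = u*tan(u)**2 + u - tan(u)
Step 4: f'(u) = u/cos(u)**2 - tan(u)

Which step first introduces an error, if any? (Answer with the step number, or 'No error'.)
Step 3

Step 3 is incorrect due to a sign flip.
The step shows: u*tan(u)**2 + u - tan(u)
The correct value should be: u*tan(u)**2 + u + tan(u)

Explanation: The sign of one term was flipped: the term tan(u) was incorrectly written as -tan(u)
The later steps are derived from this incorrect expression, so the error originates in Step 3.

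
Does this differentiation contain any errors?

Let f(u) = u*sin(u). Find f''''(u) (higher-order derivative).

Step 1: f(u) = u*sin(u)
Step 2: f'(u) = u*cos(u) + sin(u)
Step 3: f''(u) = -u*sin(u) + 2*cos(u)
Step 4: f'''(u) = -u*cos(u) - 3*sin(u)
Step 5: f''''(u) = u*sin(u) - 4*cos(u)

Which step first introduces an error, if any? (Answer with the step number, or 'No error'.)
No error

All steps in this derivation are correct.
The final answer f''''(u) = u*sin(u) - 4*cos(u) is valid.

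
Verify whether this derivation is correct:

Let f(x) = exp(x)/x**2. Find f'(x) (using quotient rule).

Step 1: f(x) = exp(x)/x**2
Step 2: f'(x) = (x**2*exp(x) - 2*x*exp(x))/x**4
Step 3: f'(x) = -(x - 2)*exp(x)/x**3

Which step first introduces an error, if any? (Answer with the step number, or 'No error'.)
Step 3

Step 3 is incorrect due to a sign flip.
The step shows: -(x - 2)*exp(x)/x**3
The correct value should be: (x - 2)*exp(x)/x**3

Explanation: The sign of the whole expression was flipped: the term (x - 2)*exp(x)/x**3 was incorrectly written as -(x - 2)*exp(x)/x**3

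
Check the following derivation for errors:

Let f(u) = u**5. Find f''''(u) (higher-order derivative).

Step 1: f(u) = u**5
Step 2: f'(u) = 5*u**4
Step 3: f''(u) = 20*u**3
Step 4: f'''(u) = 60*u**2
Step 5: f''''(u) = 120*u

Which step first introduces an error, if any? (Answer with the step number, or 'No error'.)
No error

All steps in this derivation are correct.
The final answer f''''(u) = 120*u is valid.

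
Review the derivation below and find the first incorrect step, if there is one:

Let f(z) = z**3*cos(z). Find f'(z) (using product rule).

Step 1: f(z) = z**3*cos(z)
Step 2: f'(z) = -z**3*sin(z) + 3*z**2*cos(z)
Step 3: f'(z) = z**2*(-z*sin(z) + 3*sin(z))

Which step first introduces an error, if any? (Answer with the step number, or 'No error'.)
Step 3

Step 3 is incorrect due to a wrong trig function.
The step shows: z**2*(-z*sin(z) + 3*sin(z))
The correct value should be: z**2*(-z*sin(z) + 3*cos(z))

Explanation: cos(z) was incorrectly written as sin(z): the term z**2*(-z*sin(z) + 3*cos(z)) was incorrectly written as z**2*(-z*sin(z) + 3*sin(z))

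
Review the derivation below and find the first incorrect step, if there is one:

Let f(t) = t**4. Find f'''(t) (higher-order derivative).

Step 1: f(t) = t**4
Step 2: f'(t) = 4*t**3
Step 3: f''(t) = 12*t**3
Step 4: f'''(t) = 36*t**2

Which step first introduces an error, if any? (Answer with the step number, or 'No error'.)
Step 3

Step 3 is incorrect due to a wrong exponent.
The step shows: 12*t**3
The correct value should be: 12*t**2

Explanation: The exponent 2 on t was incorrectly written as 3: the term 12*t**2 was incorrectly written as 12*t**3
The later steps are derived from this incorrect expression, so the error originates in Step 3.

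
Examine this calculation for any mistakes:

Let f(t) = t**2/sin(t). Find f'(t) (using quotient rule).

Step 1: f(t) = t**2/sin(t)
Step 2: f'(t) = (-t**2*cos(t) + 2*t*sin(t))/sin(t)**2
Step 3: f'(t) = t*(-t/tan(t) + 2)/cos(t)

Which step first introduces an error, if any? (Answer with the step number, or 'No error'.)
Step 3

Step 3 is incorrect due to a wrong trig function.
The step shows: t*(-t/tan(t) + 2)/cos(t)
The correct value should be: t*(-t/tan(t) + 2)/sin(t)

Explanation: sin(t) was incorrectly written as cos(t): the term t*(-t/tan(t) + 2)/sin(t) was incorrectly written as t*(-t/tan(t) + 2)/cos(t)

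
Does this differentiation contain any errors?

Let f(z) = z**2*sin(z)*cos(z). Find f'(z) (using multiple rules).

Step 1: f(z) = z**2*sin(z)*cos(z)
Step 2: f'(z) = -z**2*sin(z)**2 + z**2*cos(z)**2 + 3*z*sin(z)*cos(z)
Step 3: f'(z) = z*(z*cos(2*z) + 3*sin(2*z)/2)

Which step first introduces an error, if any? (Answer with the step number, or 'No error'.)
Step 2

Step 2 is incorrect due to a wrong coefficient.
The step shows: -z**2*sin(z)**2 + z**2*cos(z)**2 + 3*z*sin(z)*cos(z)
The correct value should be: -z**2*sin(z)**2 + z**2*cos(z)**2 + 2*z*sin(z)*cos(z)

Explanation: The coefficient 2 was incorrectly written as 3: the term 2*z*sin(z)*cos(z) was incorrectly written as 3*z*sin(z)*cos(z)
The later steps are derived from this incorrect expression, so the error originates in Step 2.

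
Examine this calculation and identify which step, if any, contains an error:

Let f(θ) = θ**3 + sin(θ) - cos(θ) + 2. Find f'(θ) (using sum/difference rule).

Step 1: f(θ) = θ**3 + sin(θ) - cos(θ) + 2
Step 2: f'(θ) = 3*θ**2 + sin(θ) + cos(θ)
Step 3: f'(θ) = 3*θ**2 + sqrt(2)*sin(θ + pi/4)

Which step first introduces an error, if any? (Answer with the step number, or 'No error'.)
No error

All steps in this derivation are correct.
The final answer f'(θ) = 3*θ**2 + sqrt(2)*sin(θ + pi/4) is valid.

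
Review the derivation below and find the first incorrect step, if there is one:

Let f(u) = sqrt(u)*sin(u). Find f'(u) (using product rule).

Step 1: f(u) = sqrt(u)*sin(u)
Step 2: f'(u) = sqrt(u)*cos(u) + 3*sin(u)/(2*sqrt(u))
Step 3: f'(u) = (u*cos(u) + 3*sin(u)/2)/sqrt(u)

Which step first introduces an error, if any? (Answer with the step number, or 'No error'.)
Step 2

Step 2 is incorrect due to a wrong coefficient.
The step shows: sqrt(u)*cos(u) + 3*sin(u)/(2*sqrt(u))
The correct value should be: sqrt(u)*cos(u) + sin(u)/(2*sqrt(u))

Explanation: The coefficient 1/2 was incorrectly written as 3/2: the term sin(u)/(2*sqrt(u)) was incorrectly written as 3*sin(u)/(2*sqrt(u))
The later steps are derived from this incorrect expression, so the error originates in Step 2.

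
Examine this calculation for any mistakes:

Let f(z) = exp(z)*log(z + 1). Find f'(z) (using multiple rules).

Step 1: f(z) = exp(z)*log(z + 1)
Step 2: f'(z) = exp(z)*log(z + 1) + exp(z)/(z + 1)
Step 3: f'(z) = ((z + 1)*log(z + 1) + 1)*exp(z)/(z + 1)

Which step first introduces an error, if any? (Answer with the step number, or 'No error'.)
No error

All steps in this derivation are correct.
The final answer f'(z) = ((z + 1)*log(z + 1) + 1)*exp(z)/(z + 1) is valid.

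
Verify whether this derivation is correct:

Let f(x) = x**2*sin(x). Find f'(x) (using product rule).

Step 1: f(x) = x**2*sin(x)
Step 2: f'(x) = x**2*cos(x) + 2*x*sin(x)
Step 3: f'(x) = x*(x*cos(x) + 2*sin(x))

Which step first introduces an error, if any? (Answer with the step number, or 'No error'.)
No error

All steps in this derivation are correct.
The final answer f'(x) = x*(x*cos(x) + 2*sin(x)) is valid.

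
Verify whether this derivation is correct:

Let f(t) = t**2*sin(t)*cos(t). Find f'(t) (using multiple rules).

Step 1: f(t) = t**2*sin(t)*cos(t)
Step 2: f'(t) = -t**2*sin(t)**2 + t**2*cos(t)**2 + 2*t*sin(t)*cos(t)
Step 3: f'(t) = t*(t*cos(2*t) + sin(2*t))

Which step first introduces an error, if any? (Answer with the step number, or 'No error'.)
No error

All steps in this derivation are correct.
The final answer f'(t) = t*(t*cos(2*t) + sin(2*t)) is valid.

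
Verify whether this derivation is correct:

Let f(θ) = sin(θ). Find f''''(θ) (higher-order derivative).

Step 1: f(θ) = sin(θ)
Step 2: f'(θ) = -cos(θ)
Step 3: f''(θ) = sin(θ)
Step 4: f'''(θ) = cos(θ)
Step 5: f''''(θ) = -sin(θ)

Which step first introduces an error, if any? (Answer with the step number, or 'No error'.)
Step 2

Step 2 is incorrect due to a sign flip.
The step shows: -cos(θ)
The correct value should be: cos(θ)

Explanation: The sign of the whole expression was flipped: the term cos(θ) was incorrectly written as -cos(θ)
The later steps are derived from this incorrect expression, so the error originates in Step 2.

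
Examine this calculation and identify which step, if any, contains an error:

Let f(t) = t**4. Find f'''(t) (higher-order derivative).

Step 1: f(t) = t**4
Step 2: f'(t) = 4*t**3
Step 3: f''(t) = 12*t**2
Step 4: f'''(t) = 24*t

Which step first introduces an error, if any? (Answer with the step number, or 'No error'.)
No error

All steps in this derivation are correct.
The final answer f'''(t) = 24*t is valid.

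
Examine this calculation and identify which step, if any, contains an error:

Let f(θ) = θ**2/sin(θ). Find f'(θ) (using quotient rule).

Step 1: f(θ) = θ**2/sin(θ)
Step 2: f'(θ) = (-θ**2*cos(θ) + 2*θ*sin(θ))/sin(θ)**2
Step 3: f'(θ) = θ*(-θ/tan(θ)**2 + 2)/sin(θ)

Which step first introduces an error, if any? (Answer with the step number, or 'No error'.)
Step 3

Step 3 is incorrect due to a wrong exponent.
The step shows: θ*(-θ/tan(θ)**2 + 2)/sin(θ)
The correct value should be: θ*(-θ/tan(θ) + 2)/sin(θ)

Explanation: The exponent -1 on tan(θ) was incorrectly written as -2: the term θ*(-θ/tan(θ) + 2)/sin(θ) was incorrectly written as θ*(-θ/tan(θ)**2 + 2)/sin(θ)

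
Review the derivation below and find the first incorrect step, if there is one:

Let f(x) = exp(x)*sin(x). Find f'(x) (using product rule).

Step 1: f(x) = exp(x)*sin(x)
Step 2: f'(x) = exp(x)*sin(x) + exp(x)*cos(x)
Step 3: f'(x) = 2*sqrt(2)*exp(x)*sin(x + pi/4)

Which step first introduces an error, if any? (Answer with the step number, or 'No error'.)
Step 3

Step 3 is incorrect due to a wrong exponent.
The step shows: 2*sqrt(2)*exp(x)*sin(x + pi/4)
The correct value should be: sqrt(2)*exp(x)*sin(x + pi/4)

Explanation: The exponent 1/2 on 2 was incorrectly written as 3/2: the term sqrt(2)*exp(x)*sin(x + pi/4) was incorrectly written as 2*sqrt(2)*exp(x)*sin(x + pi/4)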